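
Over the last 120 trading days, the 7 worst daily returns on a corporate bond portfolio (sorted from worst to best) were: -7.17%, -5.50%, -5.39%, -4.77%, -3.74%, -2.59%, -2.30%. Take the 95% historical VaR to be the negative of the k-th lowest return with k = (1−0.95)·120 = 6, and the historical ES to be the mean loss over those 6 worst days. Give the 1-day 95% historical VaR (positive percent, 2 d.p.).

k = 6; the 6th lowest return is -2.59%, so VaR = 2.59%.

2.59%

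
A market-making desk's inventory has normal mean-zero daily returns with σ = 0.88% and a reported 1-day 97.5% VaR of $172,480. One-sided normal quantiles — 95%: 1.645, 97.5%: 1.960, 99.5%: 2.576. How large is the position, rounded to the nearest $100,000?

VaR as a fraction of value: z·σ = 1.960 × 0.88% = 1.7248%.
Position = $172,480 / 0.017248 = $10,000,000.

$10,000,000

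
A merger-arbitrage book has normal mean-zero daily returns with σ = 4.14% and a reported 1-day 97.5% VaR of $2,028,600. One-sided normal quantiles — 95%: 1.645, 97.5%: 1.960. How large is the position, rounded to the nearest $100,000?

$25,000,000

VaR as a fraction of value: z·σ = 1.960 × 4.14% = 8.1144%.
Position = $2,028,600 / 0.081144 = $25,000,000.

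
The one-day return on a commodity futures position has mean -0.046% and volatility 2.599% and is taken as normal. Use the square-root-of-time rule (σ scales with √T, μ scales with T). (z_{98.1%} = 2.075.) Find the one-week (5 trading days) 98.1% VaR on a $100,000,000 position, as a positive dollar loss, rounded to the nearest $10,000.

$12,290,000

σ_{5d} = 2.599% × √5 = 5.812%; μ_{5d} = 5 × -0.046% = -0.230%.
VaR = −(-0.230%) + 2.075 × 5.812% = 12.290%.
On $100,000,000: 0.12290 × $100,000,000 = $12,290,000.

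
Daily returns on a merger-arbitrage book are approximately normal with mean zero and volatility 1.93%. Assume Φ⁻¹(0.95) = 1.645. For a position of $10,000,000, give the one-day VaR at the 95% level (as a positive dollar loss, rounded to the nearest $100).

$317,500

VaR = z·σ = 1.645 × 1.93% = 3.175%.
On $10,000,000: 0.03175 × $10,000,000 = $317,500.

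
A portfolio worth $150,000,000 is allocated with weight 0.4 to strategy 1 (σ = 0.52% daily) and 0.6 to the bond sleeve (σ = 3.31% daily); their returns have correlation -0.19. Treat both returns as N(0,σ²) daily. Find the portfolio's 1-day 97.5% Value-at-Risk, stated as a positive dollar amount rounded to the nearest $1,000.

σ_p² = 0.4²·0.52² + 0.6²·3.31² + 2·-0.19·0.4·0.6·0.52·3.31 = 3.8305 (%²).
σ_p = √3.8305 = 1.957%.
At 97.5%, z = 1.960.
VaR = 1.960 × 1.957% = 3.836%; on $150,000,000 that is $5,754,000.

$5,754,000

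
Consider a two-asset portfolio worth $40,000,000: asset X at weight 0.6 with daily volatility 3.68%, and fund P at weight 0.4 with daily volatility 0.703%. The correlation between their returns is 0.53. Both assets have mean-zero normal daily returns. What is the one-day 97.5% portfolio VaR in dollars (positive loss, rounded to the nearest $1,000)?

σ_p² = 0.6²·3.68² + 0.4²·0.703² + 2·0.53·0.6·0.4·3.68·0.703 = 5.6125 (%²).
σ_p = √5.6125 = 2.369%.
At 97.5%, z = 1.960.
VaR = 1.960 × 2.369% = 4.643%; on $40,000,000 that is $1,857,200.

$1,857,000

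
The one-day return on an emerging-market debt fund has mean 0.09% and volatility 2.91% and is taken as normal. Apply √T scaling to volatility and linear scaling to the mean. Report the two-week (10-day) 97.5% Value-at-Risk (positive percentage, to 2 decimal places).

17.14%

At 97.5%, z = 1.960.
σ_{10d} = 2.91% × √10 = 9.202%; μ_{10d} = 10 × 0.09% = 0.900%.
VaR = −(0.900%) + 1.960 × 9.202% = 17.136%.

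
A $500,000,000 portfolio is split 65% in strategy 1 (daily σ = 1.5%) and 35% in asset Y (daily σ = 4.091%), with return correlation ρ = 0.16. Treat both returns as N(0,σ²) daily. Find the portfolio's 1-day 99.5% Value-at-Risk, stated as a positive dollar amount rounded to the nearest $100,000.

σ_p² = 0.65²·1.5² + 0.35²·4.091² + 2·0.16·0.65·0.35·1.5·4.091 = 3.4476 (%²).
σ_p = √3.4476 = 1.857%.
At 99.5%, z = 2.576.
VaR = 2.576 × 1.857% = 4.784%; on $500,000,000 that is $23,920,000.

$23,900,000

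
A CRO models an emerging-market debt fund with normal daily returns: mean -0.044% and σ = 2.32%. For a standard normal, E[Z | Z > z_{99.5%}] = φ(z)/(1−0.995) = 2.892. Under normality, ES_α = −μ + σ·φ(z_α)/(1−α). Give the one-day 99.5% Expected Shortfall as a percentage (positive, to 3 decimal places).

ES = −(-0.044%) + 2.32% × 2.892 = 6.753%.

6.753%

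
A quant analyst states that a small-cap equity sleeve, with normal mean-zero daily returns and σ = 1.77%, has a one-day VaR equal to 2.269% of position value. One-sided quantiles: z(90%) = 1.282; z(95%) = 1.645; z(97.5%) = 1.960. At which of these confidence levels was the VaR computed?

90%

Implied z = VaR/σ = 2.269 / 1.77 = 1.282.
This matches z(90%) = 1.282.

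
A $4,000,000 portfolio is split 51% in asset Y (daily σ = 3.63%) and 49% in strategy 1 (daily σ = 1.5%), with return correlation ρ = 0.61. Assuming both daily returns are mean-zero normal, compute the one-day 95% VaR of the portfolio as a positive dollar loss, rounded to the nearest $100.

$156,100

σ_p² = 0.51²·3.63² + 0.49²·1.5² + 2·0.61·0.51·0.49·3.63·1.5 = 5.6276 (%²).
σ_p = √5.6276 = 2.372%.
At 95%, z = 1.645.
VaR = 1.645 × 2.372% = 3.902%; on $4,000,000 that is $156,080.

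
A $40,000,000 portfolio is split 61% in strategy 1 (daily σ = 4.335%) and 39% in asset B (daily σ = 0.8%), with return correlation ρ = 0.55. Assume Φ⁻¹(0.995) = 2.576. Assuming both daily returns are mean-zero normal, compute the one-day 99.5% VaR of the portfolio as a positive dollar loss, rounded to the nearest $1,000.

$2,914,000

σ_p² = 0.61²·4.335² + 0.39²·0.8² + 2·0.55·0.61·0.39·4.335·0.8 = 7.9975 (%²).
σ_p = √7.9975 = 2.828%.
VaR = 2.576 × 2.828% = 7.285%; on $40,000,000 that is $2,914,000.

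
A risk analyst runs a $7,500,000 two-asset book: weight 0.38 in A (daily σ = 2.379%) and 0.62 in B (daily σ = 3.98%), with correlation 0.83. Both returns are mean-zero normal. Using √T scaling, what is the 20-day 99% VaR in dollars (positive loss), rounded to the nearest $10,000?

σ_p = √(0.38²·2.379² + 0.62²·3.98² + 2·0.83·0.38·0.62·2.379·3.98) = 3.257%.
σ_{20d} = 3.257% × √20 = 14.566%.
z(99%) = 2.326.
VaR = 2.326 × 14.566% = 33.881%; on $7,500,000 that is $2,541,075.

$2,540,000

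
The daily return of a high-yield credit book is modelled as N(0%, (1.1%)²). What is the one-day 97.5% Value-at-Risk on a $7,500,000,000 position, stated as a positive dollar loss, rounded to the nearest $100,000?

$161,700,000

At 97.5% one-sided, z = 1.960.
VaR = z·σ = 1.960 × 1.1% = 2.156%.
On $7,500,000,000: 0.02156 × $7,500,000,000 = $161,700,000.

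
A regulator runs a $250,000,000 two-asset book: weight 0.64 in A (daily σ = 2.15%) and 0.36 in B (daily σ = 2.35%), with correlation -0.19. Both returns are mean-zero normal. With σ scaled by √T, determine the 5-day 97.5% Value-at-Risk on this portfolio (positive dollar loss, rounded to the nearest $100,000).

σ_p = √(0.64²·2.15² + 0.36²·2.35² + 2·-0.19·0.64·0.36·2.15·2.35) = 1.472%.
σ_{5d} = 1.472% × √5 = 3.291%.
z(97.5%) = 1.960.
VaR = 1.960 × 3.291% = 6.450%; on $250,000,000 that is $16,125,000.

$16,100,000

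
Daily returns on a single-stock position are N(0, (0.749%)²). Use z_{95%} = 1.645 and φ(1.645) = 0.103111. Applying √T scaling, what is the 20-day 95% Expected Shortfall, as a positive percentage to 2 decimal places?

σ_{20d} = 0.749% × √20 = 3.350%.
ES multiplier = φ(z)/(1−α) = 0.103111/0.05 = 2.062.
ES = 3.350% × 2.062 = 6.908%.

6.91%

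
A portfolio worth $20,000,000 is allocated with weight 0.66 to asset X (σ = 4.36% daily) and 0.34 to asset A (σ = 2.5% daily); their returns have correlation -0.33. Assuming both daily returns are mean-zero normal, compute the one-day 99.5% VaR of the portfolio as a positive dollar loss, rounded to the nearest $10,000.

σ_p² = 0.66²·4.36² + 0.34²·2.5² + 2·-0.33·0.66·0.34·4.36·2.5 = 7.3887 (%²).
σ_p = √7.3887 = 2.718%.
At 99.5%, z = 2.576.
VaR = 2.576 × 2.718% = 7.002%; on $20,000,000 that is $1,400,400.

$1,400,000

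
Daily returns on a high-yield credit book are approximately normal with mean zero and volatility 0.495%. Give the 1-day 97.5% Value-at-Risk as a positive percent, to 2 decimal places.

At 97.5% one-sided, z = 1.960.
VaR = z·σ = 1.960 × 0.495% = 0.970%.

0.97%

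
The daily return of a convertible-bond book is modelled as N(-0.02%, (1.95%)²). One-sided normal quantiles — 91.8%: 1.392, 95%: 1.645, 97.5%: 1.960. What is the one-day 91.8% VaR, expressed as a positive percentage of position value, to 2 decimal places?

VaR = −μ + z·σ = −(-0.02%) + 1.392 × 1.95% = 2.734%.

2.73%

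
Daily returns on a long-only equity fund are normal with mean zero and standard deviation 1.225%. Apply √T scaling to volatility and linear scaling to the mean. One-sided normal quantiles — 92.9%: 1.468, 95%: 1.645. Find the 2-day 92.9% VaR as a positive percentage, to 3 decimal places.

2.543%

σ_{2d} = 1.225% × √2 = 1.732%.
VaR = 1.468 × 1.732% = 2.543%.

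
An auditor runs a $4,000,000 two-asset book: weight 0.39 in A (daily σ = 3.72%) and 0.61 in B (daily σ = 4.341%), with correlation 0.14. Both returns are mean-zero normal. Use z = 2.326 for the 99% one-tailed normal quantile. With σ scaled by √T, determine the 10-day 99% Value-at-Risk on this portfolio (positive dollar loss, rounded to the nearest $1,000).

$939,000

σ_p = √(0.39²·3.72² + 0.61²·4.341² + 2·0.14·0.39·0.61·3.72·4.341) = 3.193%.
σ_{10d} = 3.193% × √10 = 10.097%.
VaR = 2.326 × 10.097% = 23.486%; on $4,000,000 that is $939,440.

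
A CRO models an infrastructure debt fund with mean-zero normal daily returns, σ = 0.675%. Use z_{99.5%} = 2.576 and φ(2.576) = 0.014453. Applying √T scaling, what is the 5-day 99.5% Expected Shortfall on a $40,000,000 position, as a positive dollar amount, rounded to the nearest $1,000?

σ_{5d} = 0.675% × √5 = 1.509%.
ES multiplier = φ(z)/(1−α) = 0.014453/0.005 = 2.891.
ES = 1.509% × 2.891 = 4.363%; on $40,000,000: $1,745,200.

$1,745,000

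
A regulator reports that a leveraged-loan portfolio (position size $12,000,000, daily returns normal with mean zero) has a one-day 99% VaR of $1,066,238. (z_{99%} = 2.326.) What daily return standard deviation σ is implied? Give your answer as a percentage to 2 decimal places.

3.82%

VaR as a fraction: $1,066,238 / $12,000,000 = 8.885%.
σ = VaR / z = 8.885% / 2.326 = 3.820%.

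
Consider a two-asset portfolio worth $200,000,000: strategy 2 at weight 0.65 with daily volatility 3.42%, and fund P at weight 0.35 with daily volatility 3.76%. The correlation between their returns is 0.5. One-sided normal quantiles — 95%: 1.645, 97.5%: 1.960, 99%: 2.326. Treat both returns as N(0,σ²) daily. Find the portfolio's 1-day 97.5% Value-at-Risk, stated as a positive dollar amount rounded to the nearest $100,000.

σ_p² = 0.65²·3.42² + 0.35²·3.76² + 2·0.5·0.65·0.35·3.42·3.76 = 9.5991 (%²).
σ_p = √9.5991 = 3.098%.
VaR = 1.960 × 3.098% = 6.072%; on $200,000,000 that is $12,144,000.

$12,100,000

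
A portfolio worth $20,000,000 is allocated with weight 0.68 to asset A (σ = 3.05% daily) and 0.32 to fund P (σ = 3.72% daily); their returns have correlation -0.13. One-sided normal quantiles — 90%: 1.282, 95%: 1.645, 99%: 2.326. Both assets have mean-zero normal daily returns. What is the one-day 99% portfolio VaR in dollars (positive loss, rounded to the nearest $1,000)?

$1,048,000

σ_p² = 0.68²·3.05² + 0.32²·3.72² + 2·-0.13·0.68·0.32·3.05·3.72 = 5.0766 (%²).
σ_p = √5.0766 = 2.253%.
VaR = 2.326 × 2.253% = 5.240%; on $20,000,000 that is $1,048,000.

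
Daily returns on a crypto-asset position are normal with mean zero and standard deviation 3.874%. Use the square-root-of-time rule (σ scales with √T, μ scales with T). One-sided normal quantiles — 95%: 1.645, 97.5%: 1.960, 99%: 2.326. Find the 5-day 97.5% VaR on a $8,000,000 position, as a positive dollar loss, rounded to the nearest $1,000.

σ_{5d} = 3.874% × √5 = 8.663%.
VaR = 1.960 × 8.663% = 16.979%.
On $8,000,000: 0.16979 × $8,000,000 = $1,358,320.

$1,358,000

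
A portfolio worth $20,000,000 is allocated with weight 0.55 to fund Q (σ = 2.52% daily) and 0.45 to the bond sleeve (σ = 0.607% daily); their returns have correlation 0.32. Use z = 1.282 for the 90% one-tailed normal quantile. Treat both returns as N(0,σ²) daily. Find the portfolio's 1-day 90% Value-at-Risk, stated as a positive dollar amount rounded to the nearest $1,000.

σ_p² = 0.55²·2.52² + 0.45²·0.607² + 2·0.32·0.55·0.45·2.52·0.607 = 2.2379 (%²).
σ_p = √2.2379 = 1.496%.
VaR = 1.282 × 1.496% = 1.918%; on $20,000,000 that is $383,600.

$384,000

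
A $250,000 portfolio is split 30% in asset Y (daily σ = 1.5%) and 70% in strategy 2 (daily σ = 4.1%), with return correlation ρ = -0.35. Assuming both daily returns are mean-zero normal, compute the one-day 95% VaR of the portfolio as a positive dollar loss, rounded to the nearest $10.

$11,290

σ_p² = 0.3²·1.5² + 0.7²·4.1² + 2·-0.35·0.3·0.7·1.5·4.1 = 7.5353 (%²).
σ_p = √7.5353 = 2.745%.
At 95%, z = 1.645.
VaR = 1.645 × 2.745% = 4.516%; on $250,000 that is $11,290.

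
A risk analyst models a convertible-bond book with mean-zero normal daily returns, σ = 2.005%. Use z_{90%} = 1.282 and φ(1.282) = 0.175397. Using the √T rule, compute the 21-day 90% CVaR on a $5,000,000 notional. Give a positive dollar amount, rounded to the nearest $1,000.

$806,000

σ_{21d} = 2.005% × √21 = 9.188%.
ES multiplier = φ(z)/(1−α) = 0.175397/0.1 = 1.754.
ES = 9.188% × 1.754 = 16.116%; on $5,000,000: $805,800.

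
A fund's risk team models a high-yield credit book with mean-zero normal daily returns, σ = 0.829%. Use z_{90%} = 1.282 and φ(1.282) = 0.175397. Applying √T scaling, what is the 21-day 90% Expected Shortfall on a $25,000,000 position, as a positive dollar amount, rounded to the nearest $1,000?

σ_{21d} = 0.829% × √21 = 3.799%.
ES multiplier = φ(z)/(1−α) = 0.175397/0.1 = 1.754.
ES = 3.799% × 1.754 = 6.663%; on $25,000,000: $1,665,750.

$1,666,000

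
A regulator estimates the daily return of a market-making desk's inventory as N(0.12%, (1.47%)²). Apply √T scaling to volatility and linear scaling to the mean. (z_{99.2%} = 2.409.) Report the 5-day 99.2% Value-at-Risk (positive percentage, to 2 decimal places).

σ_{5d} = 1.47% × √5 = 3.287%; μ_{5d} = 5 × 0.12% = 0.600%.
VaR = −(0.600%) + 2.409 × 3.287% = 7.318%.

7.32%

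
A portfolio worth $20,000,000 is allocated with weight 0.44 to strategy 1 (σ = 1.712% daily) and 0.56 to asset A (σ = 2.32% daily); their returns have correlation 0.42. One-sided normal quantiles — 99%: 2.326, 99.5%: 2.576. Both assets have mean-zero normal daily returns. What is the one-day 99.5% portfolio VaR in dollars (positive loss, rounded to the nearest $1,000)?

$904,000

σ_p² = 0.44²·1.712² + 0.56²·2.32² + 2·0.42·0.44·0.56·1.712·2.32 = 3.0774 (%²).
σ_p = √3.0774 = 1.754%.
VaR = 2.576 × 1.754% = 4.518%; on $20,000,000 that is $903,600.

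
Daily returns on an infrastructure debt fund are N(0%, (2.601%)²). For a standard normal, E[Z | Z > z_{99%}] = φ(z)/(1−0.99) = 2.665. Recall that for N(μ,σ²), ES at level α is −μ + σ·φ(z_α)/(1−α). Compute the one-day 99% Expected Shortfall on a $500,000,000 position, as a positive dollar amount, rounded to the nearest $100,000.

$34,700,000

ES = 2.601% × 2.665 = 6.932%.
On $500,000,000: 0.06932 × $500,000,000 = $34,660,000.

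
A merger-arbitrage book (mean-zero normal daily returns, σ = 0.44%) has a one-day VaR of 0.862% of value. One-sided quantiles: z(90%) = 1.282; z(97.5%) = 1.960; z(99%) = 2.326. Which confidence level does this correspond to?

97.5%

Implied z = VaR/σ = 0.862 / 0.44 = 1.959.
This matches z(97.5%) = 1.960.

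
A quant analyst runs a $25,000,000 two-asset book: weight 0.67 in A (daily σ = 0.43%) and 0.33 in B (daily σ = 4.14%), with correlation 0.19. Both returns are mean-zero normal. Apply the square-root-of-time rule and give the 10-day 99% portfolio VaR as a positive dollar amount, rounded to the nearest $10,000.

σ_p = √(0.67²·0.43² + 0.33²·4.14² + 2·0.19·0.67·0.33·0.43·4.14) = 1.449%.
σ_{10d} = 1.449% × √10 = 4.582%.
z(99%) = 2.326.
VaR = 2.326 × 4.582% = 10.658%; on $25,000,000 that is $2,664,500.

$2,660,000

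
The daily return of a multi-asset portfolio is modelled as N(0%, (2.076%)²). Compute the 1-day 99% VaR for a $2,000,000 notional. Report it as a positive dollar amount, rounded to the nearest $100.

At 99% one-sided, z = 2.326.
VaR = z·σ = 2.326 × 2.076% = 4.829%.
On $2,000,000: 0.04829 × $2,000,000 = $96,580.

$96,600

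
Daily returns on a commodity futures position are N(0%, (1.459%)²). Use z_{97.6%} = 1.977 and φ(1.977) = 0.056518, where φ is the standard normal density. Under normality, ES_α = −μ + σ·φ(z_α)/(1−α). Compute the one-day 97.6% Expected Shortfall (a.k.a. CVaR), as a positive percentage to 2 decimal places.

Tail multiplier: φ(z)/(1−α) = 0.056518 / 0.024 = 2.355.
ES = 1.459% × 2.355 = 3.436%.

3.44%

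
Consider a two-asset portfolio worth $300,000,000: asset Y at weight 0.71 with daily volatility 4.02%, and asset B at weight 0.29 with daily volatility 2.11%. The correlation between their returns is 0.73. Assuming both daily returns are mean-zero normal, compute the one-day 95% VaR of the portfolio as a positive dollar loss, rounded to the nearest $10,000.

σ_p² = 0.71²·4.02² + 0.29²·2.11² + 2·0.73·0.71·0.29·4.02·2.11 = 11.0707 (%²).
σ_p = √11.0707 = 3.327%.
At 95%, z = 1.645.
VaR = 1.645 × 3.327% = 5.473%; on $300,000,000 that is $16,419,000.

$16,420,000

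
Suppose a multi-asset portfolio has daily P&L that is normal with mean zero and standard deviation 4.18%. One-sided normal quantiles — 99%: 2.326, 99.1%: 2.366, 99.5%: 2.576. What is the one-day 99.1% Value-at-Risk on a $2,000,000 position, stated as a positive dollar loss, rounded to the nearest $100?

VaR = z·σ = 2.366 × 4.18% = 9.890%.
On $2,000,000: 0.09890 × $2,000,000 = $197,800.

$197,800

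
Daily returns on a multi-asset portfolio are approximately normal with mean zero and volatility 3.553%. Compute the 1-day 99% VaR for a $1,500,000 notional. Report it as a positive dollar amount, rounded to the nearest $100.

$124,000

At 99% one-sided, z = 2.326.
VaR = z·σ = 2.326 × 3.553% = 8.264%.
On $1,500,000: 0.08264 × $1,500,000 = $123,960.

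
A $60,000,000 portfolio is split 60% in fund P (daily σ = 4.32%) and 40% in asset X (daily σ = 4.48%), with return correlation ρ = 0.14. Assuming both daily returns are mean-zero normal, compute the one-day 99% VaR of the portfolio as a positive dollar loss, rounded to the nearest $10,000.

σ_p² = 0.6²·4.32² + 0.4²·4.48² + 2·0.14·0.6·0.4·4.32·4.48 = 11.2303 (%²).
σ_p = √11.2303 = 3.351%.
At 99%, z = 2.326.
VaR = 2.326 × 3.351% = 7.794%; on $60,000,000 that is $4,676,400.

$4,680,000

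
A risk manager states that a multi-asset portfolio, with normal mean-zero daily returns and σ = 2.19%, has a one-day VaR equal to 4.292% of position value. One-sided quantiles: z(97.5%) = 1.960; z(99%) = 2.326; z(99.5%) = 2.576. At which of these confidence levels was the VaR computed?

97.5%

Implied z = VaR/σ = 4.292 / 2.19 = 1.960.
This matches z(97.5%) = 1.960.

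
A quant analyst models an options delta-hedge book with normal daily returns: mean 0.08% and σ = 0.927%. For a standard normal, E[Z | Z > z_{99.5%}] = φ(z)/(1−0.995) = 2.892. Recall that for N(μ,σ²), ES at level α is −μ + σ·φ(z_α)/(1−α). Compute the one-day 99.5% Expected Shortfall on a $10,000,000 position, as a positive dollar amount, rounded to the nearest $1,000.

ES = −(0.08%) + 0.927% × 2.892 = 2.601%.
On $10,000,000: 0.02601 × $10,000,000 = $260,100.

$260,000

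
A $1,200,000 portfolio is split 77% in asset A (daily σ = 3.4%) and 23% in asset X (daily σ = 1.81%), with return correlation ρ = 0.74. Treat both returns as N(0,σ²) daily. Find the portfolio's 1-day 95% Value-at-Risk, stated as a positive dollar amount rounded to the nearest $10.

σ_p² = 0.77²·3.4² + 0.23²·1.81² + 2·0.74·0.77·0.23·3.4·1.81 = 8.6402 (%²).
σ_p = √8.6402 = 2.939%.
At 95%, z = 1.645.
VaR = 1.645 × 2.939% = 4.835%; on $1,200,000 that is $58,020.

$58,020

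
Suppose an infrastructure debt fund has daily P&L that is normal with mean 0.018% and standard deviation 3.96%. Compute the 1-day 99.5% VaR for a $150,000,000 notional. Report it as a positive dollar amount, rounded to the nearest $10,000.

At 99.5% one-sided, z = 2.576.
VaR = −μ + z·σ = −(0.018%) + 2.576 × 3.96% = 10.183%.
On $150,000,000: 0.10183 × $150,000,000 = $15,274,500.

$15,270,000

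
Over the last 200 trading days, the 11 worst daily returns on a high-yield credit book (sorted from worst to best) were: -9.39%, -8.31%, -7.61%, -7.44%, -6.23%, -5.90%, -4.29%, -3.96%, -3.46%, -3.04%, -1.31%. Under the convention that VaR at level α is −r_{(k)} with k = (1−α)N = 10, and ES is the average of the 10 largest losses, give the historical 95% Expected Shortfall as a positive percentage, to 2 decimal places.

5.96%

The 10 worst returns sum to -59.63%.
ES = −(-59.63%) / 10 = 5.963% ≈ 5.96%.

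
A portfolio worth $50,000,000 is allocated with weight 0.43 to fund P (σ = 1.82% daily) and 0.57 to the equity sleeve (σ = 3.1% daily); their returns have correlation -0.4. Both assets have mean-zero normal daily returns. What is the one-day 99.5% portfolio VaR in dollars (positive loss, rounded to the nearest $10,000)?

σ_p² = 0.43²·1.82² + 0.57²·3.1² + 2·-0.4·0.43·0.57·1.82·3.1 = 2.6285 (%²).
σ_p = √2.6285 = 1.621%.
At 99.5%, z = 2.576.
VaR = 2.576 × 1.621% = 4.176%; on $50,000,000 that is $2,088,000.

$2,090,000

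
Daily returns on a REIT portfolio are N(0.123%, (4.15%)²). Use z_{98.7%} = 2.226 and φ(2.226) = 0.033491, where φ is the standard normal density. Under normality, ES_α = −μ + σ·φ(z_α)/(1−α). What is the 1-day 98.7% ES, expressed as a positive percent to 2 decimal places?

10.57%

Tail multiplier: φ(z)/(1−α) = 0.033491 / 0.013 = 2.576.
ES = −(0.123%) + 4.15% × 2.576 = 10.567%.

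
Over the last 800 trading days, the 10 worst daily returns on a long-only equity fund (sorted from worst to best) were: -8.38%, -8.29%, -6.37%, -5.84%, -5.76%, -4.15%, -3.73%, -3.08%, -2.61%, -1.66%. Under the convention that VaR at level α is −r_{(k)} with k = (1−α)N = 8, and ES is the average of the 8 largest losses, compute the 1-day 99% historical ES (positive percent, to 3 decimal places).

The 8 worst returns sum to -45.60%.
ES = −(-45.60%) / 8 = 5.7% ≈ 5.700%.

5.700%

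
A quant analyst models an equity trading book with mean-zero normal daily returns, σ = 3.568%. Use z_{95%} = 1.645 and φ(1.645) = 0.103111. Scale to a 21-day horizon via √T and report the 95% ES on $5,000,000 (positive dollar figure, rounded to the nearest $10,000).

σ_{21d} = 3.568% × √21 = 16.351%.
ES multiplier = φ(z)/(1−α) = 0.103111/0.05 = 2.062.
ES = 16.351% × 2.062 = 33.716%; on $5,000,000: $1,685,800.

$1,690,000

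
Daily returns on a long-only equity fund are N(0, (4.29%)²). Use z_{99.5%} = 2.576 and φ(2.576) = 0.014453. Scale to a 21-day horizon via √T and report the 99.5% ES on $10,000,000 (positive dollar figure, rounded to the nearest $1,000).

σ_{21d} = 4.29% × √21 = 19.659%.
ES multiplier = φ(z)/(1−α) = 0.014453/0.005 = 2.891.
ES = 19.659% × 2.891 = 56.834%; on $10,000,000: $5,683,400.

$5,683,000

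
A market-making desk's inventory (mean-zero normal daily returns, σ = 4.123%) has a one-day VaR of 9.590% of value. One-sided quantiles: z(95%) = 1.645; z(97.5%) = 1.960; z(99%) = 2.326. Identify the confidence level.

Implied z = VaR/σ = 9.590 / 4.123 = 2.326.
This matches z(99%) = 2.326.

99%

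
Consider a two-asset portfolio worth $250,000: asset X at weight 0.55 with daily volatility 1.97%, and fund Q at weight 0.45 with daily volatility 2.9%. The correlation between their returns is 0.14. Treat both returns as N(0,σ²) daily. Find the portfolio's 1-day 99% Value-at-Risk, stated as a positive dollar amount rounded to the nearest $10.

$10,520

σ_p² = 0.55²·1.97² + 0.45²·2.9² + 2·0.14·0.55·0.45·1.97·2.9 = 3.2729 (%²).
σ_p = √3.2729 = 1.809%.
At 99%, z = 2.326.
VaR = 2.326 × 1.809% = 4.208%; on $250,000 that is $10,520.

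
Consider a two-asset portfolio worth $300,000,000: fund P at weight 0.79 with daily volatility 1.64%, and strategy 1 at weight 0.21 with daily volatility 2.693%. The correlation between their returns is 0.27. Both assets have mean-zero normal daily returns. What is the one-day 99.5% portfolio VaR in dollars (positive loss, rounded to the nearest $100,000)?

σ_p² = 0.79²·1.64² + 0.21²·2.693² + 2·0.27·0.79·0.21·1.64·2.693 = 2.3941 (%²).
σ_p = √2.3941 = 1.547%.
At 99.5%, z = 2.576.
VaR = 2.576 × 1.547% = 3.985%; on $300,000,000 that is $11,955,000.

$12,000,000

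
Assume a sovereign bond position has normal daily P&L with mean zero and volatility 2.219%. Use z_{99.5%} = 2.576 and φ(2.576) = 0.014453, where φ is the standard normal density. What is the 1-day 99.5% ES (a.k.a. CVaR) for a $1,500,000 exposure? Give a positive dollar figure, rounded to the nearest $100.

$96,200

Tail multiplier: φ(z)/(1−α) = 0.014453 / 0.005 = 2.891.
ES = 2.219% × 2.891 = 6.415%.
On $1,500,000: 0.06415 × $1,500,000 = $96,225.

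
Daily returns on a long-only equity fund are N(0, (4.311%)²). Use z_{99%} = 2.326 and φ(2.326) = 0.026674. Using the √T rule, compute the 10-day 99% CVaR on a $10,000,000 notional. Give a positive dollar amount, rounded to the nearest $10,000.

σ_{10d} = 4.311% × √10 = 13.633%.
ES multiplier = φ(z)/(1−α) = 0.026674/0.01 = 2.667.
ES = 13.633% × 2.667 = 36.359%; on $10,000,000: $3,635,900.

$3,640,000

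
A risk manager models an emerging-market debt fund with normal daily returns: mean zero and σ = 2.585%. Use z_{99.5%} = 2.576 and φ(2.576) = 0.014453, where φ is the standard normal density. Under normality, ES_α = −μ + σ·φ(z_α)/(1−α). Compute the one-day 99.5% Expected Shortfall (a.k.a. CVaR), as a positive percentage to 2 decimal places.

7.47%

Tail multiplier: φ(z)/(1−α) = 0.014453 / 0.005 = 2.891.
ES = 2.585% × 2.891 = 7.473%.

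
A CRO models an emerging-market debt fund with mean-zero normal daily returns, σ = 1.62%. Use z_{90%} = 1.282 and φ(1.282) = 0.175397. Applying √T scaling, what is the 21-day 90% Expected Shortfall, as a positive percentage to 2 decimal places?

σ_{21d} = 1.62% × √21 = 7.424%.
ES multiplier = φ(z)/(1−α) = 0.175397/0.1 = 1.754.
ES = 7.424% × 1.754 = 13.022%.

13.02%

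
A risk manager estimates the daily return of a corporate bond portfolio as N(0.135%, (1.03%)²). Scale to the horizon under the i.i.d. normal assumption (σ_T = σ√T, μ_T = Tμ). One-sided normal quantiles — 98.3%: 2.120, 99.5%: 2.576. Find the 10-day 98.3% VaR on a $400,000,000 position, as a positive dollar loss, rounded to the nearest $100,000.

σ_{10d} = 1.03% × √10 = 3.257%; μ_{10d} = 10 × 0.135% = 1.350%.
VaR = −(1.350%) + 2.120 × 3.257% = 5.555%.
On $400,000,000: 0.05555 × $400,000,000 = $22,220,000.

$22,200,000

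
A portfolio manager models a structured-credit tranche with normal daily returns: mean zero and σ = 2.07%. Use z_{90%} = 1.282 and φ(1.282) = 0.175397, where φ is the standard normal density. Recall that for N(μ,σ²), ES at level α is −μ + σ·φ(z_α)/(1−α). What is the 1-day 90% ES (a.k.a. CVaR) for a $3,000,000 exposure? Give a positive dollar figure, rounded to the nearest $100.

Tail multiplier: φ(z)/(1−α) = 0.175397 / 0.1 = 1.754.
ES = 2.07% × 1.754 = 3.631%.
On $3,000,000: 0.03631 × $3,000,000 = $108,930.

$108,900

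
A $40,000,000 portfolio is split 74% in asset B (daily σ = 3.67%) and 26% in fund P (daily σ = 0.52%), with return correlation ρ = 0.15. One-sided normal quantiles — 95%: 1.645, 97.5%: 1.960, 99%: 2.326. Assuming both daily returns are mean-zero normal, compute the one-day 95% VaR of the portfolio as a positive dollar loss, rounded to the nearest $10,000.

σ_p² = 0.74²·3.67² + 0.26²·0.52² + 2·0.15·0.74·0.26·3.67·0.52 = 7.5040 (%²).
σ_p = √7.5040 = 2.739%.
VaR = 1.645 × 2.739% = 4.506%; on $40,000,000 that is $1,802,400.

$1,800,000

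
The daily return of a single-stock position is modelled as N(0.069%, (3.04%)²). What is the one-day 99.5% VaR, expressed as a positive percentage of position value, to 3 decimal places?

At 99.5% one-sided, z = 2.576.
VaR = −μ + z·σ = −(0.069%) + 2.576 × 3.04% = 7.762%.

7.762%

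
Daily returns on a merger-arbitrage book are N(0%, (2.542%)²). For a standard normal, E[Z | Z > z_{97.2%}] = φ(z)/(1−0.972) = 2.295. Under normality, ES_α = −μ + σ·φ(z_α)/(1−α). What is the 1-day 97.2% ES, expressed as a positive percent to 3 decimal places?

ES = 2.542% × 2.295 = 5.834%.

5.834%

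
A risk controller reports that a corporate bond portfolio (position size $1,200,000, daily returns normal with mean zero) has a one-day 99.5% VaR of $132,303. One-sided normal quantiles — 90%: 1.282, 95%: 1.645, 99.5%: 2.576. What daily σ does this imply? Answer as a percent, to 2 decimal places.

VaR as a fraction: $132,303 / $1,200,000 = 11.025%.
σ = VaR / z = 11.025% / 2.576 = 4.280%.

4.28%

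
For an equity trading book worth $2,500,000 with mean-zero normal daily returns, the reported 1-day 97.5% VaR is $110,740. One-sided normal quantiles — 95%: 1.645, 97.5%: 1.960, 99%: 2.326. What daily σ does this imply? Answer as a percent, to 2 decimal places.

VaR as a fraction: $110,740 / $2,500,000 = 4.430%.
σ = VaR / z = 4.430% / 1.960 = 2.260%.

2.26%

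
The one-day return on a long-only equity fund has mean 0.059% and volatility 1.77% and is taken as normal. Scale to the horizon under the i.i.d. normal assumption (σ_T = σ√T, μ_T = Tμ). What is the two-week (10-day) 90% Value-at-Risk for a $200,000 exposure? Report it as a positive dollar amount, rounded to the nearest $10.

At 90%, z = 1.282.
σ_{10d} = 1.77% × √10 = 5.597%; μ_{10d} = 10 × 0.059% = 0.590%.
VaR = −(0.590%) + 1.282 × 5.597% = 6.585%.
On $200,000: 0.06585 × $200,000 = $13,170.

$13,170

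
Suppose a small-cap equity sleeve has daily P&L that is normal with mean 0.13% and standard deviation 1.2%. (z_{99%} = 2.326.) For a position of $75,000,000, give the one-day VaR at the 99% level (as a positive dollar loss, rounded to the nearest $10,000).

VaR = −μ + z·σ = −(0.13%) + 2.326 × 1.2% = 2.661%.
On $75,000,000: 0.02661 × $75,000,000 = $1,995,750.

$2,000,000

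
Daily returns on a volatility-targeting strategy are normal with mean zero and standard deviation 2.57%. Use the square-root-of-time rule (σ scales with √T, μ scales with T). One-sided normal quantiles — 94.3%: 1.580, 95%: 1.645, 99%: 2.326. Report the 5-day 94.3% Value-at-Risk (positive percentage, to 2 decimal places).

σ_{5d} = 2.57% × √5 = 5.747%.
VaR = 1.580 × 5.747% = 9.080%.

9.08%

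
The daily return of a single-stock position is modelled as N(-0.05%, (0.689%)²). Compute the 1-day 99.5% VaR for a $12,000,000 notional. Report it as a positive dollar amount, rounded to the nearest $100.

$219,000

At 99.5% one-sided, z = 2.576.
VaR = −μ + z·σ = −(-0.05%) + 2.576 × 0.689% = 1.825%.
On $12,000,000: 0.01825 × $12,000,000 = $219,000.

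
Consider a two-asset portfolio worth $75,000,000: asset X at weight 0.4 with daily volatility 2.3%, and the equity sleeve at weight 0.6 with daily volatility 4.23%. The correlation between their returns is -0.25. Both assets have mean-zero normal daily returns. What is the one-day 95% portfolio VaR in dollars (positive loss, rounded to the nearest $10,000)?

$3,050,000

σ_p² = 0.4²·2.3² + 0.6²·4.23² + 2·-0.25·0.4·0.6·2.3·4.23 = 6.1204 (%²).
σ_p = √6.1204 = 2.474%.
At 95%, z = 1.645.
VaR = 1.645 × 2.474% = 4.070%; on $75,000,000 that is $3,052,500.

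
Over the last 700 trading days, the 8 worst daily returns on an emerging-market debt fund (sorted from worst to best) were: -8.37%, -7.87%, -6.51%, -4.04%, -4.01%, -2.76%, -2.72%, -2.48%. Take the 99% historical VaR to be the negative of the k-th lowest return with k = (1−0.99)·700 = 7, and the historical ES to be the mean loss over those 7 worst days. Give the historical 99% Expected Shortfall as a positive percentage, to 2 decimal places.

The 7 worst returns sum to -36.28%.
ES = −(-36.28%) / 7 = 5.1828…% ≈ 5.18%.

5.18%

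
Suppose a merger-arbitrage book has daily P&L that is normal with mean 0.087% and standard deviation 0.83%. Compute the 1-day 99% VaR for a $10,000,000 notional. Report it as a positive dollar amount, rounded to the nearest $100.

At 99% one-sided, z = 2.326.
VaR = −μ + z·σ = −(0.087%) + 2.326 × 0.83% = 1.844%.
On $10,000,000: 0.01844 × $10,000,000 = $184,400.

$184,400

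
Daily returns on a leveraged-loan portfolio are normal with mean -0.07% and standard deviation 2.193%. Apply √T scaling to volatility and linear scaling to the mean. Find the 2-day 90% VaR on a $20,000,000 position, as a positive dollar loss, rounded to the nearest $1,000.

At 90%, z = 1.282.
σ_{2d} = 2.193% × √2 = 3.101%; μ_{2d} = 2 × -0.07% = -0.140%.
VaR = −(-0.140%) + 1.282 × 3.101% = 4.115%.
On $20,000,000: 0.04115 × $20,000,000 = $823,000.

$823,000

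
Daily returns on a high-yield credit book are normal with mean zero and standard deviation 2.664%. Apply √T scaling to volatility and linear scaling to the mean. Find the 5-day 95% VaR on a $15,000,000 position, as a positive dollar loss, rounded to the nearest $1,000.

At 95%, z = 1.645.
σ_{5d} = 2.664% × √5 = 5.957%.
VaR = 1.645 × 5.957% = 9.799%.
On $15,000,000: 0.09799 × $15,000,000 = $1,469,850.

$1,470,000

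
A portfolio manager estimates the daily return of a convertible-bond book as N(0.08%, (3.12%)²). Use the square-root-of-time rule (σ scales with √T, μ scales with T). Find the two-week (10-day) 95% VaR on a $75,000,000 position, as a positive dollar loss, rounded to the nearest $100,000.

$11,600,000

At 95%, z = 1.645.
σ_{10d} = 3.12% × √10 = 9.866%; μ_{10d} = 10 × 0.08% = 0.800%.
VaR = −(0.800%) + 1.645 × 9.866% = 15.430%.
On $75,000,000: 0.15430 × $75,000,000 = $11,572,500.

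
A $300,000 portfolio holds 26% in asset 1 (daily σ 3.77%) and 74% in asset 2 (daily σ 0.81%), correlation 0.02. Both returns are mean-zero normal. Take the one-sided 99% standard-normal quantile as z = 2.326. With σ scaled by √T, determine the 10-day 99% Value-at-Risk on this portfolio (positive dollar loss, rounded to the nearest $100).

$25,600

σ_p = √(0.26²·3.77² + 0.74²·0.81² + 2·0.02·0.26·0.74·3.77·0.81) = 1.159%.
σ_{10d} = 1.159% × √10 = 3.665%.
VaR = 2.326 × 3.665% = 8.525%; on $300,000 that is $25,575.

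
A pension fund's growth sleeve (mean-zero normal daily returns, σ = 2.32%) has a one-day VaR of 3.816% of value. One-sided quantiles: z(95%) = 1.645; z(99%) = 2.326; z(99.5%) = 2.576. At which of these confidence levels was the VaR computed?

95%

Implied z = VaR/σ = 3.816 / 2.32 = 1.645.
This matches z(95%) = 1.645.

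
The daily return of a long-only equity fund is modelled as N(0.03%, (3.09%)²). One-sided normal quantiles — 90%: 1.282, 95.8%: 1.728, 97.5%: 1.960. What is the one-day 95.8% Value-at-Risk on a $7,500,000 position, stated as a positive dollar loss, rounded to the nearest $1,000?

VaR = −μ + z·σ = −(0.03%) + 1.728 × 3.09% = 5.310%.
On $7,500,000: 0.05310 × $7,500,000 = $398,250.

$398,000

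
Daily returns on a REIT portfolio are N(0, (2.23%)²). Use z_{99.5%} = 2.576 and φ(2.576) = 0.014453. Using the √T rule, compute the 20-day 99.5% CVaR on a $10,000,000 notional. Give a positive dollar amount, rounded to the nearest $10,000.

σ_{20d} = 2.23% × √20 = 9.973%.
ES multiplier = φ(z)/(1−α) = 0.014453/0.005 = 2.891.
ES = 9.973% × 2.891 = 28.832%; on $10,000,000: $2,883,200.

$2,880,000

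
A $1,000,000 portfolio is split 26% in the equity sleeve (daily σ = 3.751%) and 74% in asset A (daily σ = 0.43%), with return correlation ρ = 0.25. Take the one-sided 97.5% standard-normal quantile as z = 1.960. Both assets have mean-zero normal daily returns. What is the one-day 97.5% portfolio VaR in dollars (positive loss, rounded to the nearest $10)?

$21,540

σ_p² = 0.26²·3.751² + 0.74²·0.43² + 2·0.25·0.26·0.74·3.751·0.43 = 1.2075 (%²).
σ_p = √1.2075 = 1.099%.
VaR = 1.960 × 1.099% = 2.154%; on $1,000,000 that is $21,540.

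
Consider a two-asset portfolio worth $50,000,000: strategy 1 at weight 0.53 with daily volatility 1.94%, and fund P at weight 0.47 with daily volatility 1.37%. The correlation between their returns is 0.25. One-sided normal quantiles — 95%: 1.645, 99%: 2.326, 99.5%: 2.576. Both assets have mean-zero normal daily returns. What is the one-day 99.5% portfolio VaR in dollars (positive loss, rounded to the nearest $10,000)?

$1,730,000

σ_p² = 0.53²·1.94² + 0.47²·1.37² + 2·0.25·0.53·0.47·1.94·1.37 = 1.8028 (%²).
σ_p = √1.8028 = 1.343%.
VaR = 2.576 × 1.343% = 3.460%; on $50,000,000 that is $1,730,000.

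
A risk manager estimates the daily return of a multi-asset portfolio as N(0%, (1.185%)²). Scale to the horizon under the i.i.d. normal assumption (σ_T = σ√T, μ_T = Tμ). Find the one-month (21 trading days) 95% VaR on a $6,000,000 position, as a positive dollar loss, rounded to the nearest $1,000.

At 95%, z = 1.645.
σ_{21d} = 1.185% × √21 = 5.430%.
VaR = 1.645 × 5.430% = 8.932%.
On $6,000,000: 0.08932 × $6,000,000 = $535,920.

$536,000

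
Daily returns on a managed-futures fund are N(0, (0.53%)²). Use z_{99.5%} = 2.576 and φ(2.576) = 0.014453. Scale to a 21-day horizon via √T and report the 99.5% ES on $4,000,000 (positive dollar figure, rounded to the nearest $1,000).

$281,000

σ_{21d} = 0.53% × √21 = 2.429%.
ES multiplier = φ(z)/(1−α) = 0.014453/0.005 = 2.891.
ES = 2.429% × 2.891 = 7.022%; on $4,000,000: $280,880.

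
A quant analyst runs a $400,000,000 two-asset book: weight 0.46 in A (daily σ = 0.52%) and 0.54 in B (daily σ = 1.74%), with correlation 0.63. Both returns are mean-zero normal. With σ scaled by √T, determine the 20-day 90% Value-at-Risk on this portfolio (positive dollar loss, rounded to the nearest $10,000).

$25,360,000

σ_p = √(0.46²·0.52² + 0.54²·1.74² + 2·0.63·0.46·0.54·0.52·1.74) = 1.106%.
σ_{20d} = 1.106% × √20 = 4.946%.
z(90%) = 1.282.
VaR = 1.282 × 4.946% = 6.341%; on $400,000,000 that is $25,364,000.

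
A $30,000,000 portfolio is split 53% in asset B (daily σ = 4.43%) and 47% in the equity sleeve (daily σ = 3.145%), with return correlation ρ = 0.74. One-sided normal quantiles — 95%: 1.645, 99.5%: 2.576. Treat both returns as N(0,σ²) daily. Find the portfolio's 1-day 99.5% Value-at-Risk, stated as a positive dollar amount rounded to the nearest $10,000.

σ_p² = 0.53²·4.43² + 0.47²·3.145² + 2·0.74·0.53·0.47·4.43·3.145 = 12.8340 (%²).
σ_p = √12.8340 = 3.582%.
VaR = 2.576 × 3.582% = 9.227%; on $30,000,000 that is $2,768,100.

$2,770,000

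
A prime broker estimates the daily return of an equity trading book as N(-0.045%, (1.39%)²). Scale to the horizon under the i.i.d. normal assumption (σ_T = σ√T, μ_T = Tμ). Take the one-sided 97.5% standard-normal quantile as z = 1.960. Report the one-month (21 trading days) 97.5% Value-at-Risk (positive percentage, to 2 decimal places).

13.43%

σ_{21d} = 1.39% × √21 = 6.370%; μ_{21d} = 21 × -0.045% = -0.945%.
VaR = −(-0.945%) + 1.960 × 6.370% = 13.430%.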